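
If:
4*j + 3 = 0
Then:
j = -3/4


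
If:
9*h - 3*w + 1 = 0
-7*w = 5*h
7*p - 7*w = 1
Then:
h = -7/78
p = 113/546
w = 5/78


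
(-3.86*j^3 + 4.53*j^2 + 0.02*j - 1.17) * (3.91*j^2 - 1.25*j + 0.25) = -15.0926*j^5 + 22.5373*j^4 - 6.5493*j^3 - 3.4672*j^2 + 1.4675*j - 0.2925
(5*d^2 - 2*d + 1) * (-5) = -25*d^2 + 10*d - 5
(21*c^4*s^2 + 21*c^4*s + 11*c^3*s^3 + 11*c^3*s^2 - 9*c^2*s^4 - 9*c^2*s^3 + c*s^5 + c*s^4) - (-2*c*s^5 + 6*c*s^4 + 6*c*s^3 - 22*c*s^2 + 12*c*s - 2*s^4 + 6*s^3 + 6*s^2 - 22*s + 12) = 21*c^4*s^2 + 21*c^4*s + 11*c^3*s^3 + 11*c^3*s^2 - 9*c^2*s^4 - 9*c^2*s^3 + 3*c*s^5 - 5*c*s^4 - 6*c*s^3 + 22*c*s^2 - 12*c*s + 2*s^4 - 6*s^3 - 6*s^2 + 22*s - 12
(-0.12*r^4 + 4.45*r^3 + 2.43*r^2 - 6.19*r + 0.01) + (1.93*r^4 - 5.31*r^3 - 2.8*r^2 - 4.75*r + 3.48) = 1.81*r^4 - 0.859999999999999*r^3 - 0.37*r^2 - 10.94*r + 3.49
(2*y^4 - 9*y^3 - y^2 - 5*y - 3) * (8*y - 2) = 16*y^5 - 76*y^4 + 10*y^3 - 38*y^2 - 14*y + 6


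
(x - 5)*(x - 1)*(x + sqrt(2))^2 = x^4 - 6*x^3 + 2*sqrt(2)*x^3 - 12*sqrt(2)*x^2 + 7*x^2 - 12*x + 10*sqrt(2)*x + 10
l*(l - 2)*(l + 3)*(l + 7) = l^4 + 8*l^3 + l^2 - 42*l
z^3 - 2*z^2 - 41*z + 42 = (z - 7)*(z - 1)*(z + 6)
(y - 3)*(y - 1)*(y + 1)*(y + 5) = y^4 + 2*y^3 - 16*y^2 - 2*y + 15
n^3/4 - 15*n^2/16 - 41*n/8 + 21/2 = (n/4 + 1)*(n - 6)*(n - 7/4)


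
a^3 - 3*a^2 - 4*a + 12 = (a - 3)*(a - 2)*(a + 2)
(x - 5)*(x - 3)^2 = x^3 - 11*x^2 + 39*x - 45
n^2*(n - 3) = n^3 - 3*n^2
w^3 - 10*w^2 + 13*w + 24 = (w - 8)*(w - 3)*(w + 1)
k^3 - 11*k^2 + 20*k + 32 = (k - 8)*(k - 4)*(k + 1)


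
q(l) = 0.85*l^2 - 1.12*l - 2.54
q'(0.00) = -1.12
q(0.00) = -2.54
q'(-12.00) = -21.52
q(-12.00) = 133.30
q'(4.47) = 6.48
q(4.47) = 9.44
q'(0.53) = -0.22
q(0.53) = -2.89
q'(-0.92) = -2.68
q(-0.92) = -0.79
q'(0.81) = 0.26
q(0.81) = -2.89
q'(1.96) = 2.21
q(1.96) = -1.47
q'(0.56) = -0.17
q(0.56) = -2.90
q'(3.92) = 5.54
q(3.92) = 6.13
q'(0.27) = -0.66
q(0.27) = -2.78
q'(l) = 1.7*l - 1.12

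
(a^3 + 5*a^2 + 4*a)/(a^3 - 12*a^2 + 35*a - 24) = a*(a^2 + 5*a + 4)/(a^3 - 12*a^2 + 35*a - 24)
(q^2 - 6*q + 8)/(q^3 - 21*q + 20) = (q - 2)/(q^2 + 4*q - 5)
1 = 1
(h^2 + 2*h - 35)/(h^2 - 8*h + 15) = (h + 7)/(h - 3)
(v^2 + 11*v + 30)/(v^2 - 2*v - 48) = (v + 5)/(v - 8)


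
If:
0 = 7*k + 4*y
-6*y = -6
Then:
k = -4/7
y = 1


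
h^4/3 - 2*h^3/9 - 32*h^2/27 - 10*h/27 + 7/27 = (h/3 + 1/3)*(h - 7/3)*(h - 1/3)*(h + 1)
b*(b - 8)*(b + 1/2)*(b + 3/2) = b^4 - 6*b^3 - 61*b^2/4 - 6*b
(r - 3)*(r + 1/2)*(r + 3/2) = r^3 - r^2 - 21*r/4 - 9/4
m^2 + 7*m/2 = m*(m + 7/2)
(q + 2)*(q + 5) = q^2 + 7*q + 10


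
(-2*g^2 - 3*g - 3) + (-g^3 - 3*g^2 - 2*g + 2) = -g^3 - 5*g^2 - 5*g - 1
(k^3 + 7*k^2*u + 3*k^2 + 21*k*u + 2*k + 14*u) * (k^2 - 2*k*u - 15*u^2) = k^5 + 5*k^4*u + 3*k^4 - 29*k^3*u^2 + 15*k^3*u + 2*k^3 - 105*k^2*u^3 - 87*k^2*u^2 + 10*k^2*u - 315*k*u^3 - 58*k*u^2 - 210*u^3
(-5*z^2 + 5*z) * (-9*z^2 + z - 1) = 45*z^4 - 50*z^3 + 10*z^2 - 5*z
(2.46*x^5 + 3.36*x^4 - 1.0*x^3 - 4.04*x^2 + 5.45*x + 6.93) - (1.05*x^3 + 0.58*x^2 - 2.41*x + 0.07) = 2.46*x^5 + 3.36*x^4 - 2.05*x^3 - 4.62*x^2 + 7.86*x + 6.86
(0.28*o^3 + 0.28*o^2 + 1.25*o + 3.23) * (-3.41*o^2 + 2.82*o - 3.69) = -0.9548*o^5 - 0.1652*o^4 - 4.5061*o^3 - 8.5225*o^2 + 4.4961*o - 11.9187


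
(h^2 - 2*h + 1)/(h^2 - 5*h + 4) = (h - 1)/(h - 4)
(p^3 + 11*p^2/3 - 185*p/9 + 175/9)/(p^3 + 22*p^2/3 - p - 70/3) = (p - 5/3)/(p + 2)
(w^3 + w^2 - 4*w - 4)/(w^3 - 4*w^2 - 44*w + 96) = (w^2 + 3*w + 2)/(w^2 - 2*w - 48)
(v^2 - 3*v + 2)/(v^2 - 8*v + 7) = (v - 2)/(v - 7)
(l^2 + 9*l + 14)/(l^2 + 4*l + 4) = (l + 7)/(l + 2)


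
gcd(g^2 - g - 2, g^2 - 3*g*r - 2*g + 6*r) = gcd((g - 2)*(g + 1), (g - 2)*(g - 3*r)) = g - 2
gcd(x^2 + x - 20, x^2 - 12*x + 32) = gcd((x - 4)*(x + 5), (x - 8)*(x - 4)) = x - 4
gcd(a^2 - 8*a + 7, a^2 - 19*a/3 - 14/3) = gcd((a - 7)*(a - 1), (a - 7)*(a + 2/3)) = a - 7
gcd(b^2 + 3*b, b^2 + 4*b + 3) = b + 3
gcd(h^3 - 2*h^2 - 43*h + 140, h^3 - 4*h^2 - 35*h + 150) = h - 5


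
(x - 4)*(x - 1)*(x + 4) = x^3 - x^2 - 16*x + 16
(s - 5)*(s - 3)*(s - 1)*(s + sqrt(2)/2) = s^4 - 9*s^3 + sqrt(2)*s^3/2 - 9*sqrt(2)*s^2/2 + 23*s^2 - 15*s + 23*sqrt(2)*s/2 - 15*sqrt(2)/2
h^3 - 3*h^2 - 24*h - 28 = (h - 7)*(h + 2)^2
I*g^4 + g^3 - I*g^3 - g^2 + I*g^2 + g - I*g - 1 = (g - 1)*(g - I)*(g + I)*(I*g + 1)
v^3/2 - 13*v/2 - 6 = (v/2 + 1/2)*(v - 4)*(v + 3)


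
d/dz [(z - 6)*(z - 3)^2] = 3*(z - 5)*(z - 3)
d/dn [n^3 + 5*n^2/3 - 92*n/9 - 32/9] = 3*n^2 + 10*n/3 - 92/9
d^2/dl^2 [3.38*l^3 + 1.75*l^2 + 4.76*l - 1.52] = 20.28*l + 3.5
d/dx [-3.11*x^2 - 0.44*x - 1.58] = -6.22*x - 0.44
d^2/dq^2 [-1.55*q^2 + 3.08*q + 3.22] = -3.10000000000000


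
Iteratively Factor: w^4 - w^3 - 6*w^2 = (w)*(w^3 - w^2 - 6*w) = w*(w + 2)*(w^2 - 3*w) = w^2*(w + 2)*(w - 3)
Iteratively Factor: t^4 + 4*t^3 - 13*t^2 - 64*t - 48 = (t + 1)*(t^3 + 3*t^2 - 16*t - 48) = (t + 1)*(t + 3)*(t^2 - 16) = (t - 4)*(t + 1)*(t + 3)*(t + 4)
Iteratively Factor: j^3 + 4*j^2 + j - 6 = (j + 2)*(j^2 + 2*j - 3) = (j + 2)*(j + 3)*(j - 1)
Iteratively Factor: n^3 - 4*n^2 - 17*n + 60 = (n + 4)*(n^2 - 8*n + 15) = (n - 3)*(n + 4)*(n - 5)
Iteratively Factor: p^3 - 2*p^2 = (p)*(p^2 - 2*p) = p^2*(p - 2)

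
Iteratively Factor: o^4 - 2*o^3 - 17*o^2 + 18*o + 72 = (o + 2)*(o^3 - 4*o^2 - 9*o + 36) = (o + 2)*(o + 3)*(o^2 - 7*o + 12) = (o - 4)*(o + 2)*(o + 3)*(o - 3)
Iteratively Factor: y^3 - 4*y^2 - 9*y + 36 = (y - 4)*(y^2 - 9) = (y - 4)*(y + 3)*(y - 3)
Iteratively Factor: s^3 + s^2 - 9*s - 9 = (s + 3)*(s^2 - 2*s - 3) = (s - 3)*(s + 3)*(s + 1)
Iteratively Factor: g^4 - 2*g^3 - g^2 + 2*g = (g)*(g^3 - 2*g^2 - g + 2) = g*(g + 1)*(g^2 - 3*g + 2) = g*(g - 2)*(g + 1)*(g - 1)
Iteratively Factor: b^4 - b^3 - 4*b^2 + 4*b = (b - 1)*(b^3 - 4*b) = (b - 2)*(b - 1)*(b^2 + 2*b) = (b - 2)*(b - 1)*(b + 2)*(b)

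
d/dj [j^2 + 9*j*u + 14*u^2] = 2*j + 9*u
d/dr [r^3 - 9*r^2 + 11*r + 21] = 3*r^2 - 18*r + 11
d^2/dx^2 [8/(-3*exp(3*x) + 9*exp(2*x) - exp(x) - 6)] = 8*(-2*(9*exp(2*x) - 18*exp(x) + 1)^2*exp(x) + (27*exp(2*x) - 36*exp(x) + 1)*(3*exp(3*x) - 9*exp(2*x) + exp(x) + 6))*exp(x)/(3*exp(3*x) - 9*exp(2*x) + exp(x) + 6)^3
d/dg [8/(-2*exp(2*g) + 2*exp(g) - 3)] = (32*exp(g) - 16)*exp(g)/(2*exp(2*g) - 2*exp(g) + 3)^2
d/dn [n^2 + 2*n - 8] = 2*n + 2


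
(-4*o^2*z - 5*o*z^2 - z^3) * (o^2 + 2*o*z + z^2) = -4*o^4*z - 13*o^3*z^2 - 15*o^2*z^3 - 7*o*z^4 - z^5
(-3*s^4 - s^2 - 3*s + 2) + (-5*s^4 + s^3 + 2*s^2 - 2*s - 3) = -8*s^4 + s^3 + s^2 - 5*s - 1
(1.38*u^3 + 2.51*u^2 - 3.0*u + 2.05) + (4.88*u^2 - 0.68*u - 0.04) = 1.38*u^3 + 7.39*u^2 - 3.68*u + 2.01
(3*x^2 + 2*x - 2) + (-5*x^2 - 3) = -2*x^2 + 2*x - 5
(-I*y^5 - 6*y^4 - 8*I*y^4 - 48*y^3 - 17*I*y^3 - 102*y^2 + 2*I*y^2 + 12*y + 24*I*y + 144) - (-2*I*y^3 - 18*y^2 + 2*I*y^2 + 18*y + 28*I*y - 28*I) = -I*y^5 - 6*y^4 - 8*I*y^4 - 48*y^3 - 15*I*y^3 - 84*y^2 - 6*y - 4*I*y + 144 + 28*I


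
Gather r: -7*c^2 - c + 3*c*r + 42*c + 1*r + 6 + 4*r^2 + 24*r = -7*c^2 + 41*c + 4*r^2 + r*(3*c + 25) + 6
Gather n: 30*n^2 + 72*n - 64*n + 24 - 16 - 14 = 30*n^2 + 8*n - 6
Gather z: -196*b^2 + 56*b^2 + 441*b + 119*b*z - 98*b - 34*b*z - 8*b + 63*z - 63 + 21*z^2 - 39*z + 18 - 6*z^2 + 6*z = -140*b^2 + 335*b + 15*z^2 + z*(85*b + 30) - 45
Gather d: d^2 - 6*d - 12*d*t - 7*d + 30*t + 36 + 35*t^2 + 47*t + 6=d^2 + d*(-12*t - 13) + 35*t^2 + 77*t + 42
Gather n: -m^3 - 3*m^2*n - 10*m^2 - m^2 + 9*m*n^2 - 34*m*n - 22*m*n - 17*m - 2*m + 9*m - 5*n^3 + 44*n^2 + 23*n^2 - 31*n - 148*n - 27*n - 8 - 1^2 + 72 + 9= -m^3 - 11*m^2 - 10*m - 5*n^3 + n^2*(9*m + 67) + n*(-3*m^2 - 56*m - 206) + 72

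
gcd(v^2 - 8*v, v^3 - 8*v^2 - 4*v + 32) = v - 8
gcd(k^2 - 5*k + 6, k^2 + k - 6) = k - 2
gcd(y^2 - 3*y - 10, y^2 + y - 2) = y + 2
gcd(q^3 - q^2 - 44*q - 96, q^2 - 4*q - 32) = q^2 - 4*q - 32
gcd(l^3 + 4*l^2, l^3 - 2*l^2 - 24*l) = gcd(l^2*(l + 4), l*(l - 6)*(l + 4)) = l^2 + 4*l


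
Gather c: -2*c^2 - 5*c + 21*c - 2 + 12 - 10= -2*c^2 + 16*c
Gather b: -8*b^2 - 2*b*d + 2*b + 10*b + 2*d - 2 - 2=-8*b^2 + b*(12 - 2*d) + 2*d - 4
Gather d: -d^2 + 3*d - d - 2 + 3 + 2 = -d^2 + 2*d + 3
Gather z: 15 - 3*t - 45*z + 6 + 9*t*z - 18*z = -3*t + z*(9*t - 63) + 21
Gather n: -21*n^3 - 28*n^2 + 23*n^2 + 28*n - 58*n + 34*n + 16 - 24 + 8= -21*n^3 - 5*n^2 + 4*n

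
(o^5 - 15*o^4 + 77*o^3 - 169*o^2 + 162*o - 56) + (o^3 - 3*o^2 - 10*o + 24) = o^5 - 15*o^4 + 78*o^3 - 172*o^2 + 152*o - 32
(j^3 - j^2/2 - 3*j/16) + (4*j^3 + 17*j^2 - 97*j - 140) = 5*j^3 + 33*j^2/2 - 1555*j/16 - 140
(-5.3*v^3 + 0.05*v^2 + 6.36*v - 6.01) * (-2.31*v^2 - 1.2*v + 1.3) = 12.243*v^5 + 6.2445*v^4 - 21.6416*v^3 + 6.3161*v^2 + 15.48*v - 7.813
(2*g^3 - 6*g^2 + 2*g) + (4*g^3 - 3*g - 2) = 6*g^3 - 6*g^2 - g - 2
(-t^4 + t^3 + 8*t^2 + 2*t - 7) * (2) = -2*t^4 + 2*t^3 + 16*t^2 + 4*t - 14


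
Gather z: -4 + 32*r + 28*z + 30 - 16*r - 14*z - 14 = 16*r + 14*z + 12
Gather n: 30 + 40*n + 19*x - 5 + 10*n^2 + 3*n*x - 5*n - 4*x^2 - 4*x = 10*n^2 + n*(3*x + 35) - 4*x^2 + 15*x + 25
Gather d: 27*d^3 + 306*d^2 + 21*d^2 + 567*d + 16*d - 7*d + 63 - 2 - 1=27*d^3 + 327*d^2 + 576*d + 60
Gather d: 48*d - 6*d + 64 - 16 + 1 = 42*d + 49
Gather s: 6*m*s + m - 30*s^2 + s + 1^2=m - 30*s^2 + s*(6*m + 1) + 1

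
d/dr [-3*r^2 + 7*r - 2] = 7 - 6*r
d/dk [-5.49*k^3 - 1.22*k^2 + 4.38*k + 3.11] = -16.47*k^2 - 2.44*k + 4.38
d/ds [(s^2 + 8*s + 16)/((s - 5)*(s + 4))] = -9/(s^2 - 10*s + 25)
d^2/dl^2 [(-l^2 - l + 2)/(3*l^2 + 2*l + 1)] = 6*(-l^3 + 21*l^2 + 15*l + 1)/(27*l^6 + 54*l^5 + 63*l^4 + 44*l^3 + 21*l^2 + 6*l + 1)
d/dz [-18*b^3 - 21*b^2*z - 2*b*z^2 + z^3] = -21*b^2 - 4*b*z + 3*z^2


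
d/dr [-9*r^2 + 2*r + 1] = 2 - 18*r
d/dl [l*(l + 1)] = 2*l + 1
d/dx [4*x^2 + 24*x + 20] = 8*x + 24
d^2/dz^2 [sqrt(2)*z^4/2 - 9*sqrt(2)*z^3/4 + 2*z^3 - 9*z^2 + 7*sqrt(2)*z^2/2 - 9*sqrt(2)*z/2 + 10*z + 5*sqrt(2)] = 6*sqrt(2)*z^2 - 27*sqrt(2)*z/2 + 12*z - 18 + 7*sqrt(2)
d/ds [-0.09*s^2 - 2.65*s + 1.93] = -0.18*s - 2.65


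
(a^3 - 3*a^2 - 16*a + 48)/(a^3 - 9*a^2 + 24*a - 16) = (a^2 + a - 12)/(a^2 - 5*a + 4)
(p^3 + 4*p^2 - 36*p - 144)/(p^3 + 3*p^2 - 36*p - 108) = (p + 4)/(p + 3)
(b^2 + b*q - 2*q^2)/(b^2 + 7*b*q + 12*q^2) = (b^2 + b*q - 2*q^2)/(b^2 + 7*b*q + 12*q^2)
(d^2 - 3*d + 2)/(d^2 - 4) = (d - 1)/(d + 2)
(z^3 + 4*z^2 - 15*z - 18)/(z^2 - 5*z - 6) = (z^2 + 3*z - 18)/(z - 6)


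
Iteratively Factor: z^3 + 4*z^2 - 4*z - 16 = (z + 4)*(z^2 - 4) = (z + 2)*(z + 4)*(z - 2)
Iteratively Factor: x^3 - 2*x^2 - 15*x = (x - 5)*(x^2 + 3*x) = x*(x - 5)*(x + 3)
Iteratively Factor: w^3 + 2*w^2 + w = (w)*(w^2 + 2*w + 1) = w*(w + 1)*(w + 1)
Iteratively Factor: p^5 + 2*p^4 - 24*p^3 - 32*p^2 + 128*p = (p - 2)*(p^4 + 4*p^3 - 16*p^2 - 64*p) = p*(p - 2)*(p^3 + 4*p^2 - 16*p - 64) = p*(p - 4)*(p - 2)*(p^2 + 8*p + 16) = p*(p - 4)*(p - 2)*(p + 4)*(p + 4)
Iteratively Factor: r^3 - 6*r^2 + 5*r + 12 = (r - 4)*(r^2 - 2*r - 3) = (r - 4)*(r - 3)*(r + 1)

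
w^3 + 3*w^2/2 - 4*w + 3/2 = (w - 1)*(w - 1/2)*(w + 3)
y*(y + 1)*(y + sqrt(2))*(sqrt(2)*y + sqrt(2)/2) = sqrt(2)*y^4 + 2*y^3 + 3*sqrt(2)*y^3/2 + sqrt(2)*y^2/2 + 3*y^2 + y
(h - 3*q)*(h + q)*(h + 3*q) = h^3 + h^2*q - 9*h*q^2 - 9*q^3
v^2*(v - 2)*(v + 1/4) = v^4 - 7*v^3/4 - v^2/2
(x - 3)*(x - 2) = x^2 - 5*x + 6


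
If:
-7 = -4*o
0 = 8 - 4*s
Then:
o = 7/4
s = 2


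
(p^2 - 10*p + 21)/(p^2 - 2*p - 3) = (p - 7)/(p + 1)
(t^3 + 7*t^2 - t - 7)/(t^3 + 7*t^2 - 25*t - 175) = (t^2 - 1)/(t^2 - 25)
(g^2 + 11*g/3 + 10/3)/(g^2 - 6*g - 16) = (g + 5/3)/(g - 8)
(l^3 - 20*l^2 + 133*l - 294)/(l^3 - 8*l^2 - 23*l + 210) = (l - 7)/(l + 5)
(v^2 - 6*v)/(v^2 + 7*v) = (v - 6)/(v + 7)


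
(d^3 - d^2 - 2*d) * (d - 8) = d^4 - 9*d^3 + 6*d^2 + 16*d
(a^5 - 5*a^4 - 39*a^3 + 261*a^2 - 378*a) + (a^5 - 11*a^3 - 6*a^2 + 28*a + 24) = 2*a^5 - 5*a^4 - 50*a^3 + 255*a^2 - 350*a + 24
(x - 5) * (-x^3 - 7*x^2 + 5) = -x^4 - 2*x^3 + 35*x^2 + 5*x - 25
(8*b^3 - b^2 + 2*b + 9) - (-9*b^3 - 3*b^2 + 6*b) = 17*b^3 + 2*b^2 - 4*b + 9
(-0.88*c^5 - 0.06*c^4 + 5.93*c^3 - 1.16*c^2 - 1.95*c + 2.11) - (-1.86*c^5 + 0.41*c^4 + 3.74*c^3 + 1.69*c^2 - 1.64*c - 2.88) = 0.98*c^5 - 0.47*c^4 + 2.19*c^3 - 2.85*c^2 - 0.31*c + 4.99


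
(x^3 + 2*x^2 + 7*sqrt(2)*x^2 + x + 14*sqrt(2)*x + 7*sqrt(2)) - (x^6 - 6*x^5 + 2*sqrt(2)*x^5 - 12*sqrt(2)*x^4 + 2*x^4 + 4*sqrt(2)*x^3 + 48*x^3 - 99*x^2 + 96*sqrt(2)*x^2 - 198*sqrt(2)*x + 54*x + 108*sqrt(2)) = -x^6 - 2*sqrt(2)*x^5 + 6*x^5 - 2*x^4 + 12*sqrt(2)*x^4 - 47*x^3 - 4*sqrt(2)*x^3 - 89*sqrt(2)*x^2 + 101*x^2 - 53*x + 212*sqrt(2)*x - 101*sqrt(2)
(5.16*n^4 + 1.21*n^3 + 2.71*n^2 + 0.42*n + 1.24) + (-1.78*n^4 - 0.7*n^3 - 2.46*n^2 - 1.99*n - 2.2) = 3.38*n^4 + 0.51*n^3 + 0.25*n^2 - 1.57*n - 0.96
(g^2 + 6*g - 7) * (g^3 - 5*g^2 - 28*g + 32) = g^5 + g^4 - 65*g^3 - 101*g^2 + 388*g - 224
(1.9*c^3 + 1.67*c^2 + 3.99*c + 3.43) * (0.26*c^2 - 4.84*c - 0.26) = 0.494*c^5 - 8.7618*c^4 - 7.5394*c^3 - 18.854*c^2 - 17.6386*c - 0.8918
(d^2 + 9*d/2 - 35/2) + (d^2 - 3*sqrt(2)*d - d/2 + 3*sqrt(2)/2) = 2*d^2 - 3*sqrt(2)*d + 4*d - 35/2 + 3*sqrt(2)/2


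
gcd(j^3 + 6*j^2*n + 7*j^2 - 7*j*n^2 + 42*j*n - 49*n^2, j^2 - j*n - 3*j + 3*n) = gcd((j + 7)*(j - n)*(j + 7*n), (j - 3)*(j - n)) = j - n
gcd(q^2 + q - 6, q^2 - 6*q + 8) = q - 2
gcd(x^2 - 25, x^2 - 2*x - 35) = x + 5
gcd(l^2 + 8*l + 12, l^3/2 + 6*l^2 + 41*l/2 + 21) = l + 2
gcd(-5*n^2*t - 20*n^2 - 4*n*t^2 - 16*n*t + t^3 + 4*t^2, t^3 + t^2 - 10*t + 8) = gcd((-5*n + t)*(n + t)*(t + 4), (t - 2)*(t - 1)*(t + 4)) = t + 4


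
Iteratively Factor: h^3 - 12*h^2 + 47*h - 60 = (h - 3)*(h^2 - 9*h + 20) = (h - 4)*(h - 3)*(h - 5)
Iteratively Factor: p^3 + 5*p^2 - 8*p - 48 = (p + 4)*(p^2 + p - 12) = (p - 3)*(p + 4)*(p + 4)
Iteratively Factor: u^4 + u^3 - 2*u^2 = (u + 2)*(u^3 - u^2) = u*(u + 2)*(u^2 - u) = u^2*(u + 2)*(u - 1)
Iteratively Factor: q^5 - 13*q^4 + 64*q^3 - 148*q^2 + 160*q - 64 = (q - 2)*(q^4 - 11*q^3 + 42*q^2 - 64*q + 32) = (q - 2)^2*(q^3 - 9*q^2 + 24*q - 16) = (q - 4)*(q - 2)^2*(q^2 - 5*q + 4) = (q - 4)^2*(q - 2)^2*(q - 1)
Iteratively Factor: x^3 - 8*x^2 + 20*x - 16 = (x - 2)*(x^2 - 6*x + 8) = (x - 2)^2*(x - 4)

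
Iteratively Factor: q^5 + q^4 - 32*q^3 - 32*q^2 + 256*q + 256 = (q + 1)*(q^4 - 32*q^2 + 256) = (q - 4)*(q + 1)*(q^3 + 4*q^2 - 16*q - 64) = (q - 4)*(q + 1)*(q + 4)*(q^2 - 16) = (q - 4)*(q + 1)*(q + 4)^2*(q - 4)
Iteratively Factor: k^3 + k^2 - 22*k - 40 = (k + 2)*(k^2 - k - 20) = (k + 2)*(k + 4)*(k - 5)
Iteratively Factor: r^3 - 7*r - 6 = (r - 3)*(r^2 + 3*r + 2) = (r - 3)*(r + 1)*(r + 2)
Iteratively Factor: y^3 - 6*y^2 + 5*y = (y)*(y^2 - 6*y + 5) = y*(y - 1)*(y - 5)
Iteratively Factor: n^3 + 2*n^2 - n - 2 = (n - 1)*(n^2 + 3*n + 2) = (n - 1)*(n + 1)*(n + 2)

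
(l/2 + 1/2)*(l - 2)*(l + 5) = l^3/2 + 2*l^2 - 7*l/2 - 5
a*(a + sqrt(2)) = a^2 + sqrt(2)*a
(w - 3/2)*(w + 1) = w^2 - w/2 - 3/2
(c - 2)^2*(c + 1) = c^3 - 3*c^2 + 4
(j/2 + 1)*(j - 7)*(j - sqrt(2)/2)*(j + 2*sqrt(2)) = j^4/2 - 5*j^3/2 + 3*sqrt(2)*j^3/4 - 8*j^2 - 15*sqrt(2)*j^2/4 - 21*sqrt(2)*j/2 + 5*j + 14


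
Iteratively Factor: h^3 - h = (h)*(h^2 - 1) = h*(h - 1)*(h + 1)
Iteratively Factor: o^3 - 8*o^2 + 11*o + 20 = (o - 5)*(o^2 - 3*o - 4) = (o - 5)*(o - 4)*(o + 1)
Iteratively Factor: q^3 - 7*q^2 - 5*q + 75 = (q + 3)*(q^2 - 10*q + 25) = (q - 5)*(q + 3)*(q - 5)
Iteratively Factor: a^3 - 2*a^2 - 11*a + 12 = (a + 3)*(a^2 - 5*a + 4) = (a - 1)*(a + 3)*(a - 4)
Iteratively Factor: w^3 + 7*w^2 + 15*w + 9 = (w + 3)*(w^2 + 4*w + 3) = (w + 1)*(w + 3)*(w + 3)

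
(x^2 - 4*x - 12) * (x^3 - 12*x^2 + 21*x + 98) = x^5 - 16*x^4 + 57*x^3 + 158*x^2 - 644*x - 1176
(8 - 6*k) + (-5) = 3 - 6*k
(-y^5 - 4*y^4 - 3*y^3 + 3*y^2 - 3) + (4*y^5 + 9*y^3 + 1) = 3*y^5 - 4*y^4 + 6*y^3 + 3*y^2 - 2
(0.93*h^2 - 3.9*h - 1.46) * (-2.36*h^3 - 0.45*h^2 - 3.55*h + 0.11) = -2.1948*h^5 + 8.7855*h^4 + 1.8991*h^3 + 14.6043*h^2 + 4.754*h - 0.1606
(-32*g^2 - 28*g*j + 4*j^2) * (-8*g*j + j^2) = 256*g^3*j + 192*g^2*j^2 - 60*g*j^3 + 4*j^4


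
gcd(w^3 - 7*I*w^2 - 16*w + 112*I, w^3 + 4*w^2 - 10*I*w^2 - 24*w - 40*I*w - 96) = w + 4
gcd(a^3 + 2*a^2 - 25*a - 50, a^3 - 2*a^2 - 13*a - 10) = a^2 - 3*a - 10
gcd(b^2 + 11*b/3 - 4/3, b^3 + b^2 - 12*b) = b + 4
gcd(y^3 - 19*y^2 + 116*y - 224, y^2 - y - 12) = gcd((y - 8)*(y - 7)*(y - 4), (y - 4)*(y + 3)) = y - 4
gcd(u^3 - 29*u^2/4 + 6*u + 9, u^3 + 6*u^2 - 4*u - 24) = u - 2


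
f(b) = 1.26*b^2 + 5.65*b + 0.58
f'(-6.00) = -9.47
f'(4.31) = 16.51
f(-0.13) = -0.13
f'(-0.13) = 5.32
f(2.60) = 23.79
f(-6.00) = 12.04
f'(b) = 2.52*b + 5.65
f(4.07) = 44.45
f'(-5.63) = -8.54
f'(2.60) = 12.20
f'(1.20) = 8.67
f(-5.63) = 8.71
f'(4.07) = 15.91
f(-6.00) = 12.04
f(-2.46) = -5.69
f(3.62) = 37.54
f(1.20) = 9.17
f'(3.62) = 14.77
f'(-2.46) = -0.55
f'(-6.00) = -9.47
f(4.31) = 48.34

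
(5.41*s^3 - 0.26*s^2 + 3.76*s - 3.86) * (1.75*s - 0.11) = 9.4675*s^4 - 1.0501*s^3 + 6.6086*s^2 - 7.1686*s + 0.4246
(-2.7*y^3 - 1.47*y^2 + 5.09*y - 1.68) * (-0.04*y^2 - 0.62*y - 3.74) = 0.108*y^5 + 1.7328*y^4 + 10.8058*y^3 + 2.4092*y^2 - 17.995*y + 6.2832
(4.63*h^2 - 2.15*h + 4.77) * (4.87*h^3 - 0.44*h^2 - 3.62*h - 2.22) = 22.5481*h^5 - 12.5077*h^4 + 7.4153*h^3 - 4.5944*h^2 - 12.4944*h - 10.5894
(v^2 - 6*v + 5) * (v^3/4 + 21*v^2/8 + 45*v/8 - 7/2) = v^5/4 + 9*v^4/8 - 71*v^3/8 - 193*v^2/8 + 393*v/8 - 35/2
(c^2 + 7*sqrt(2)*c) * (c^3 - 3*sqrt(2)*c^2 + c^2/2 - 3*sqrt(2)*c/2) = c^5 + c^4/2 + 4*sqrt(2)*c^4 - 42*c^3 + 2*sqrt(2)*c^3 - 21*c^2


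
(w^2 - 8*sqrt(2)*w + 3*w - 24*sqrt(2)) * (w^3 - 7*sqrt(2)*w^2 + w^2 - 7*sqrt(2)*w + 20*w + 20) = w^5 - 15*sqrt(2)*w^4 + 4*w^4 - 60*sqrt(2)*w^3 + 135*w^3 - 205*sqrt(2)*w^2 + 528*w^2 - 640*sqrt(2)*w + 396*w - 480*sqrt(2)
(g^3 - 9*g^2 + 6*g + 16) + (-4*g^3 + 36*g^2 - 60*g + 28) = -3*g^3 + 27*g^2 - 54*g + 44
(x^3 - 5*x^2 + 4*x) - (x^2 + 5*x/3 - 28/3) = x^3 - 6*x^2 + 7*x/3 + 28/3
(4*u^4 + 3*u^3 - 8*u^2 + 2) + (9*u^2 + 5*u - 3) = 4*u^4 + 3*u^3 + u^2 + 5*u - 1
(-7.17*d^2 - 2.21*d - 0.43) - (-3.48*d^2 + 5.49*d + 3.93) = -3.69*d^2 - 7.7*d - 4.36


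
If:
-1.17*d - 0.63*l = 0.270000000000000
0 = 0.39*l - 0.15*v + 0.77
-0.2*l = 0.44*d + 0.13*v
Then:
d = 0.78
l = -1.88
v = 0.25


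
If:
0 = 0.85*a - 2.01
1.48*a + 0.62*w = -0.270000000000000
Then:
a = 2.36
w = -6.08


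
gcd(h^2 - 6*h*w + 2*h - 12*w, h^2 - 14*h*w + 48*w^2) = -h + 6*w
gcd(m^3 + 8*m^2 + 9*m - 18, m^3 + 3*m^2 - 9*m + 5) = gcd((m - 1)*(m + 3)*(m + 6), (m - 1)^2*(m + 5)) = m - 1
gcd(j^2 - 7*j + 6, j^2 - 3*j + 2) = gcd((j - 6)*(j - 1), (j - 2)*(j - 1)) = j - 1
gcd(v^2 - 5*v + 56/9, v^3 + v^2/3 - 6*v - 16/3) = v - 8/3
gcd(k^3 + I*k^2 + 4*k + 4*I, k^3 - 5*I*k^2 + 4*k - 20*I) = k^2 + 4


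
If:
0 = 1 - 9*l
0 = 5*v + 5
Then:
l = 1/9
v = -1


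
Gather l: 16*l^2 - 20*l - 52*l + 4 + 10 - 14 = 16*l^2 - 72*l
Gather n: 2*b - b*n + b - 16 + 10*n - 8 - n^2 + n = 3*b - n^2 + n*(11 - b) - 24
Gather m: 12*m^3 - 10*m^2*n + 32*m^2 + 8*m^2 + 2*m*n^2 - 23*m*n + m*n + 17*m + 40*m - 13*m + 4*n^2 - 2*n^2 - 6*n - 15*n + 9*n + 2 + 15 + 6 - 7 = 12*m^3 + m^2*(40 - 10*n) + m*(2*n^2 - 22*n + 44) + 2*n^2 - 12*n + 16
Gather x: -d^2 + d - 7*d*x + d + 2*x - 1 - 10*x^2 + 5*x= -d^2 + 2*d - 10*x^2 + x*(7 - 7*d) - 1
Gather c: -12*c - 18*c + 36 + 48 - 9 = 75 - 30*c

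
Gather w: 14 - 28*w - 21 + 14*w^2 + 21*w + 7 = 14*w^2 - 7*w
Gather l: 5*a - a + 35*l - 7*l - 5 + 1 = 4*a + 28*l - 4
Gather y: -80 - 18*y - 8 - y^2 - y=-y^2 - 19*y - 88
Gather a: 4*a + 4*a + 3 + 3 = 8*a + 6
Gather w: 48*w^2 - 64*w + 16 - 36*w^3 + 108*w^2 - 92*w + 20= -36*w^3 + 156*w^2 - 156*w + 36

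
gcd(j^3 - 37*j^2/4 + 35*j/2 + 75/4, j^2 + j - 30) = j - 5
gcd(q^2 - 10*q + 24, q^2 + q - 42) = q - 6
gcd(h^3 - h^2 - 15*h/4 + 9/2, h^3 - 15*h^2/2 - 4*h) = 1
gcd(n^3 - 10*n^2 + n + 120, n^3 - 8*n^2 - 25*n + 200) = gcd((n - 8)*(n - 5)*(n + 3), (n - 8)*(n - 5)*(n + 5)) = n^2 - 13*n + 40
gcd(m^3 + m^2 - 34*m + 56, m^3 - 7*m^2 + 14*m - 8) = m^2 - 6*m + 8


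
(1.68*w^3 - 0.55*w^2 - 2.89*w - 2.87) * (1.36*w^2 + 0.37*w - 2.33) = 2.2848*w^5 - 0.1264*w^4 - 8.0483*w^3 - 3.691*w^2 + 5.6718*w + 6.6871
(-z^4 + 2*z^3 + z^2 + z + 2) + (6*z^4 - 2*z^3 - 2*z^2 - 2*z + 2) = 5*z^4 - z^2 - z + 4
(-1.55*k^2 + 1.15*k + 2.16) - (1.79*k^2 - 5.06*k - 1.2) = -3.34*k^2 + 6.21*k + 3.36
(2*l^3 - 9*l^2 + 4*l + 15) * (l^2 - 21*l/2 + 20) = 2*l^5 - 30*l^4 + 277*l^3/2 - 207*l^2 - 155*l/2 + 300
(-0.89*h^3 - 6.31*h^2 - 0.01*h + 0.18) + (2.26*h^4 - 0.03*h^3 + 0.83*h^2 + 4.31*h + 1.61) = 2.26*h^4 - 0.92*h^3 - 5.48*h^2 + 4.3*h + 1.79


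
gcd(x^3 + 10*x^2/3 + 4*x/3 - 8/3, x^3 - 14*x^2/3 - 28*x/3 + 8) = x^2 + 4*x/3 - 4/3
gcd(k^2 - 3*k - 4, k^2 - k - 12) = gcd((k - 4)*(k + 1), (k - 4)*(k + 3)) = k - 4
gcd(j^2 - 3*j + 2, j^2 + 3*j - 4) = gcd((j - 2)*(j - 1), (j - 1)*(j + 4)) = j - 1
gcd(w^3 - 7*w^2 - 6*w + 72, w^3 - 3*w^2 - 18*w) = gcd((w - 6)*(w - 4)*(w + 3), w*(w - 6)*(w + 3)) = w^2 - 3*w - 18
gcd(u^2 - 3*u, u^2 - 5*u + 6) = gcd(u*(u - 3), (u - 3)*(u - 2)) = u - 3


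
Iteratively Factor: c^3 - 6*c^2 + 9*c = (c - 3)*(c^2 - 3*c) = (c - 3)^2*(c)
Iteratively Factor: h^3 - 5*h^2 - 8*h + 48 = (h + 3)*(h^2 - 8*h + 16) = (h - 4)*(h + 3)*(h - 4)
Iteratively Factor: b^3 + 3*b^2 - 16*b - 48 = (b + 3)*(b^2 - 16) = (b - 4)*(b + 3)*(b + 4)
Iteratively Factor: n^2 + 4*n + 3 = (n + 1)*(n + 3)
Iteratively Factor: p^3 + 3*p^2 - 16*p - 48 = (p + 3)*(p^2 - 16) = (p + 3)*(p + 4)*(p - 4)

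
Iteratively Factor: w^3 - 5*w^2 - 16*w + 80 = (w - 5)*(w^2 - 16) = (w - 5)*(w - 4)*(w + 4)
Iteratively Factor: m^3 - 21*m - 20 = (m + 4)*(m^2 - 4*m - 5) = (m + 1)*(m + 4)*(m - 5)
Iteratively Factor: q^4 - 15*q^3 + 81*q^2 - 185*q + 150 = (q - 2)*(q^3 - 13*q^2 + 55*q - 75) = (q - 5)*(q - 2)*(q^2 - 8*q + 15) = (q - 5)^2*(q - 2)*(q - 3)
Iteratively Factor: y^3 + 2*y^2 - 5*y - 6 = (y + 3)*(y^2 - y - 2) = (y + 1)*(y + 3)*(y - 2)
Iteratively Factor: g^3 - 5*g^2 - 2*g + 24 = (g - 3)*(g^2 - 2*g - 8) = (g - 3)*(g + 2)*(g - 4)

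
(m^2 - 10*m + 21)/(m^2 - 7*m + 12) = (m - 7)/(m - 4)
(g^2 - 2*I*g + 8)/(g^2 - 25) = (g^2 - 2*I*g + 8)/(g^2 - 25)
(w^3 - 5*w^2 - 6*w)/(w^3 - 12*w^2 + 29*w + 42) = w/(w - 7)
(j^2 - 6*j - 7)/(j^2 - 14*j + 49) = (j + 1)/(j - 7)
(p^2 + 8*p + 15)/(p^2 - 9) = (p + 5)/(p - 3)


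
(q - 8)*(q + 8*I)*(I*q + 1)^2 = -q^4 + 8*q^3 - 6*I*q^3 - 15*q^2 + 48*I*q^2 + 120*q + 8*I*q - 64*I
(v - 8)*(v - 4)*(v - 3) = v^3 - 15*v^2 + 68*v - 96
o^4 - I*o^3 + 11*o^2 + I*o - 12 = (o - 4*I)*(o + 3*I)*(-I*o + I)*(I*o + I)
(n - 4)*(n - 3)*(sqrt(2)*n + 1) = sqrt(2)*n^3 - 7*sqrt(2)*n^2 + n^2 - 7*n + 12*sqrt(2)*n + 12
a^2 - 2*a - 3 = (a - 3)*(a + 1)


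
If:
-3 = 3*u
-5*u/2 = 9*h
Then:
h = 5/18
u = -1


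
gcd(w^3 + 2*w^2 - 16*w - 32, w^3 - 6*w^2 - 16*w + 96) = w^2 - 16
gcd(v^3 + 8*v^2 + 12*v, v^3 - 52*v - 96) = v^2 + 8*v + 12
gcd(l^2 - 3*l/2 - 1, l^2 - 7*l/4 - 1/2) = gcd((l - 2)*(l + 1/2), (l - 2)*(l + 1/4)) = l - 2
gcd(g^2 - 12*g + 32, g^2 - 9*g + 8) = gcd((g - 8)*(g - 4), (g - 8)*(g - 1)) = g - 8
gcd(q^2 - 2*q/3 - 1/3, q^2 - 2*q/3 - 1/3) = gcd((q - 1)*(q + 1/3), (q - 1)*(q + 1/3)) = q^2 - 2*q/3 - 1/3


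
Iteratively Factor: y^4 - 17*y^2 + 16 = (y + 1)*(y^3 - y^2 - 16*y + 16) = (y - 4)*(y + 1)*(y^2 + 3*y - 4) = (y - 4)*(y + 1)*(y + 4)*(y - 1)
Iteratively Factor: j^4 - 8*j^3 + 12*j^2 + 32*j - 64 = (j - 4)*(j^3 - 4*j^2 - 4*j + 16) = (j - 4)^2*(j^2 - 4) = (j - 4)^2*(j - 2)*(j + 2)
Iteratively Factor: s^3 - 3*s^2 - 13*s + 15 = (s - 5)*(s^2 + 2*s - 3) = (s - 5)*(s - 1)*(s + 3)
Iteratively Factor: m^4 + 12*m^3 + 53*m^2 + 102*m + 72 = (m + 3)*(m^3 + 9*m^2 + 26*m + 24) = (m + 3)^2*(m^2 + 6*m + 8) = (m + 2)*(m + 3)^2*(m + 4)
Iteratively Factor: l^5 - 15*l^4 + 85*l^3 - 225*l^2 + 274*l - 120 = (l - 4)*(l^4 - 11*l^3 + 41*l^2 - 61*l + 30) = (l - 4)*(l - 3)*(l^3 - 8*l^2 + 17*l - 10) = (l - 4)*(l - 3)*(l - 1)*(l^2 - 7*l + 10) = (l - 5)*(l - 4)*(l - 3)*(l - 1)*(l - 2)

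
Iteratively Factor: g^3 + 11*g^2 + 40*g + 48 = (g + 4)*(g^2 + 7*g + 12) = (g + 4)^2*(g + 3)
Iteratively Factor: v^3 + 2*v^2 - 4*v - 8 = (v + 2)*(v^2 - 4) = (v - 2)*(v + 2)*(v + 2)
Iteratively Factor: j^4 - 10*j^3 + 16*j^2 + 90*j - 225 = (j - 5)*(j^3 - 5*j^2 - 9*j + 45) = (j - 5)^2*(j^2 - 9) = (j - 5)^2*(j - 3)*(j + 3)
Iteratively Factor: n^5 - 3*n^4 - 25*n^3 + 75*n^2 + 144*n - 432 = (n + 3)*(n^4 - 6*n^3 - 7*n^2 + 96*n - 144) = (n - 3)*(n + 3)*(n^3 - 3*n^2 - 16*n + 48) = (n - 3)*(n + 3)*(n + 4)*(n^2 - 7*n + 12) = (n - 3)^2*(n + 3)*(n + 4)*(n - 4)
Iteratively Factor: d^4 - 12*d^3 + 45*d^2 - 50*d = (d - 5)*(d^3 - 7*d^2 + 10*d) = d*(d - 5)*(d^2 - 7*d + 10) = d*(d - 5)*(d - 2)*(d - 5)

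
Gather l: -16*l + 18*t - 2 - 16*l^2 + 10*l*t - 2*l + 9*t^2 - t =-16*l^2 + l*(10*t - 18) + 9*t^2 + 17*t - 2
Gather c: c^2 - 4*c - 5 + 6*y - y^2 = c^2 - 4*c - y^2 + 6*y - 5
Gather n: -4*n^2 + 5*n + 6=-4*n^2 + 5*n + 6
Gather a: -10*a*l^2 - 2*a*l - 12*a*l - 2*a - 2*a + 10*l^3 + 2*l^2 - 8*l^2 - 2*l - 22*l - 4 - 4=a*(-10*l^2 - 14*l - 4) + 10*l^3 - 6*l^2 - 24*l - 8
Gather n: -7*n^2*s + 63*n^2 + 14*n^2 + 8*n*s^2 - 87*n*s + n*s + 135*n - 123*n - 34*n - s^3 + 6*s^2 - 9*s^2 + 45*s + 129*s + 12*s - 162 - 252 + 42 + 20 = n^2*(77 - 7*s) + n*(8*s^2 - 86*s - 22) - s^3 - 3*s^2 + 186*s - 352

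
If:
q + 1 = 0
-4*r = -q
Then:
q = -1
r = -1/4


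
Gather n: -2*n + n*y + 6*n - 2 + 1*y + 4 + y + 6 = n*(y + 4) + 2*y + 8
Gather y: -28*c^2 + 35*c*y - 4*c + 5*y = -28*c^2 - 4*c + y*(35*c + 5)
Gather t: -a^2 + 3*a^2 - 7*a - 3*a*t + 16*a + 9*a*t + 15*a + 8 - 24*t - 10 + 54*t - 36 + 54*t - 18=2*a^2 + 24*a + t*(6*a + 84) - 56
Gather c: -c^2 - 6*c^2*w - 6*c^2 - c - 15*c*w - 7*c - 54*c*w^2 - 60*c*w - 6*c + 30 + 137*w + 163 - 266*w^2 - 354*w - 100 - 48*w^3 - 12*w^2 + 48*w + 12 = c^2*(-6*w - 7) + c*(-54*w^2 - 75*w - 14) - 48*w^3 - 278*w^2 - 169*w + 105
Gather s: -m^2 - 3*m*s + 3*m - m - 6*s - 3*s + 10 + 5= -m^2 + 2*m + s*(-3*m - 9) + 15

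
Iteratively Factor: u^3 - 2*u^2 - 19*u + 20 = (u - 1)*(u^2 - u - 20) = (u - 5)*(u - 1)*(u + 4)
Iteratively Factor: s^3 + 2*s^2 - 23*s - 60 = (s + 3)*(s^2 - s - 20) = (s + 3)*(s + 4)*(s - 5)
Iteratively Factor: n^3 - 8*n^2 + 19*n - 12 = (n - 1)*(n^2 - 7*n + 12) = (n - 3)*(n - 1)*(n - 4)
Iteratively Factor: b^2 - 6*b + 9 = (b - 3)*(b - 3)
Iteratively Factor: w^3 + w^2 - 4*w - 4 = (w + 2)*(w^2 - w - 2) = (w - 2)*(w + 2)*(w + 1)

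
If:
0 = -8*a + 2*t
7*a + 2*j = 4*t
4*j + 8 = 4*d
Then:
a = t/4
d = 9*t/8 + 2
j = 9*t/8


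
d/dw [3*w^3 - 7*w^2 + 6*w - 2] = 9*w^2 - 14*w + 6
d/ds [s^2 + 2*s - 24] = 2*s + 2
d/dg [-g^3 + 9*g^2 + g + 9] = -3*g^2 + 18*g + 1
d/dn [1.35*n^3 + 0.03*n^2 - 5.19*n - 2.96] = 4.05*n^2 + 0.06*n - 5.19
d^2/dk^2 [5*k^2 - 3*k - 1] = 10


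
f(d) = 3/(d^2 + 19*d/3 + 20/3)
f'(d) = 3*(-2*d - 19/3)/(d^2 + 19*d/3 + 20/3)^2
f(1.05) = 0.21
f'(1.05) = -0.12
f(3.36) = 0.08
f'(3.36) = -0.03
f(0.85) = 0.23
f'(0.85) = -0.15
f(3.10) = 0.08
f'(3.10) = -0.03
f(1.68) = 0.15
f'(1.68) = -0.07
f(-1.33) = 245.23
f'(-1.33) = -73636.30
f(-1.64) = -2.91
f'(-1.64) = -8.63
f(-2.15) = -1.29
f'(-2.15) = -1.13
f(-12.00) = 0.04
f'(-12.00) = 0.01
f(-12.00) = 0.04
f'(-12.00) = 0.01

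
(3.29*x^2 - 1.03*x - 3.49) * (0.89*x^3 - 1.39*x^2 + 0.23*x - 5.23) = 2.9281*x^5 - 5.4898*x^4 - 0.9177*x^3 - 12.5925*x^2 + 4.5842*x + 18.2527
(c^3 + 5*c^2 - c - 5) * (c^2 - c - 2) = c^5 + 4*c^4 - 8*c^3 - 14*c^2 + 7*c + 10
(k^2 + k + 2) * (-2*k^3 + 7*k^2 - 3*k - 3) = -2*k^5 + 5*k^4 + 8*k^2 - 9*k - 6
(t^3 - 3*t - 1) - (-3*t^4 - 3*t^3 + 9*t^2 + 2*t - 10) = 3*t^4 + 4*t^3 - 9*t^2 - 5*t + 9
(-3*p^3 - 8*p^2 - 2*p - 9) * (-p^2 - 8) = 3*p^5 + 8*p^4 + 26*p^3 + 73*p^2 + 16*p + 72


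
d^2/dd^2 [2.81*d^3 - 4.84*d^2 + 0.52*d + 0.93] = 16.86*d - 9.68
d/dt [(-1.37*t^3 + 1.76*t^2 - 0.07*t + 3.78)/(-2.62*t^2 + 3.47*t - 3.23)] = (3.5894*t^4 - 9.5078*t^3 + 19.1991*t^2 + 8.4376*t - 12.8905)/(6.8644*t^4 - 18.1828*t^3 + 28.9661*t^2 - 22.4162*t + 10.4329)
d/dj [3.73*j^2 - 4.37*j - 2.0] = 7.46*j - 4.37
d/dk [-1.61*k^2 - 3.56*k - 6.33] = -3.22*k - 3.56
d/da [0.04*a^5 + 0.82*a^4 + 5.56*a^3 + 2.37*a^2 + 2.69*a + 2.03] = 0.2*a^4 + 3.28*a^3 + 16.68*a^2 + 4.74*a + 2.69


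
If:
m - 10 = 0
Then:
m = 10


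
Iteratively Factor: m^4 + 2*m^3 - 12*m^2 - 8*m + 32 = (m - 2)*(m^3 + 4*m^2 - 4*m - 16) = (m - 2)^2*(m^2 + 6*m + 8) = (m - 2)^2*(m + 2)*(m + 4)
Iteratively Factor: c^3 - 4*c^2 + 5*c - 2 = (c - 2)*(c^2 - 2*c + 1) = (c - 2)*(c - 1)*(c - 1)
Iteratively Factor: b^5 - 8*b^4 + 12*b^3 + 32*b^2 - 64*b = (b + 2)*(b^4 - 10*b^3 + 32*b^2 - 32*b) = (b - 2)*(b + 2)*(b^3 - 8*b^2 + 16*b) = (b - 4)*(b - 2)*(b + 2)*(b^2 - 4*b) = b*(b - 4)*(b - 2)*(b + 2)*(b - 4)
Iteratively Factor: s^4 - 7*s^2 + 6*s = (s)*(s^3 - 7*s + 6) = s*(s - 1)*(s^2 + s - 6) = s*(s - 1)*(s + 3)*(s - 2)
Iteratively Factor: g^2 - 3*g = (g)*(g - 3)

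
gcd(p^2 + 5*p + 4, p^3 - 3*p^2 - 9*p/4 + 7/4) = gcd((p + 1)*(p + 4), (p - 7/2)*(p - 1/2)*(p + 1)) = p + 1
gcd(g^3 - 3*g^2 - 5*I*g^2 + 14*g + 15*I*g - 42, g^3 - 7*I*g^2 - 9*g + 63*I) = g^2 + g*(-3 - 7*I) + 21*I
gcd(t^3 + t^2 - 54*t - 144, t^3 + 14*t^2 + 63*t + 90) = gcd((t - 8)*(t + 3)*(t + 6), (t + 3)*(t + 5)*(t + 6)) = t^2 + 9*t + 18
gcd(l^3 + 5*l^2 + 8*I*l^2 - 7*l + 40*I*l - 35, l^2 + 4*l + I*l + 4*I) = l + I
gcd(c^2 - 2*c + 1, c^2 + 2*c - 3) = c - 1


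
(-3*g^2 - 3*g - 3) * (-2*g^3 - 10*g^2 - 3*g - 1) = 6*g^5 + 36*g^4 + 45*g^3 + 42*g^2 + 12*g + 3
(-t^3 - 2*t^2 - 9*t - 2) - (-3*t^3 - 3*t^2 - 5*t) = 2*t^3 + t^2 - 4*t - 2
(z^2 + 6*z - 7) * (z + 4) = z^3 + 10*z^2 + 17*z - 28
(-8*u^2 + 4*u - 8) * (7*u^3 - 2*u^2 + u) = -56*u^5 + 44*u^4 - 72*u^3 + 20*u^2 - 8*u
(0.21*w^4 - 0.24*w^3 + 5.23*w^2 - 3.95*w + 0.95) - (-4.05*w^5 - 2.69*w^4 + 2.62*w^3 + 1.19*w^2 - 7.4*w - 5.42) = 4.05*w^5 + 2.9*w^4 - 2.86*w^3 + 4.04*w^2 + 3.45*w + 6.37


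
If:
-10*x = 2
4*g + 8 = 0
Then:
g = -2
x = -1/5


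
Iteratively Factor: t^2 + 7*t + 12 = (t + 4)*(t + 3)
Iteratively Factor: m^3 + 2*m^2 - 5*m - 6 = (m - 2)*(m^2 + 4*m + 3) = (m - 2)*(m + 1)*(m + 3)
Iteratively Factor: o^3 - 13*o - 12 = (o - 4)*(o^2 + 4*o + 3) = (o - 4)*(o + 3)*(o + 1)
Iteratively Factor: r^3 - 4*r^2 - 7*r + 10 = (r + 2)*(r^2 - 6*r + 5) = (r - 1)*(r + 2)*(r - 5)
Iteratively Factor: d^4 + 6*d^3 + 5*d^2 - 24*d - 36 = (d + 3)*(d^3 + 3*d^2 - 4*d - 12) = (d + 2)*(d + 3)*(d^2 + d - 6) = (d - 2)*(d + 2)*(d + 3)*(d + 3)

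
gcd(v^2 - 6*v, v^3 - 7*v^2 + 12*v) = v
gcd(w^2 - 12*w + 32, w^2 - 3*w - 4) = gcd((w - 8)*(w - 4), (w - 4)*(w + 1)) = w - 4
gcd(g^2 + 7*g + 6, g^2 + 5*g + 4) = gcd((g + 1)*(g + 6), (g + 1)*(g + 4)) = g + 1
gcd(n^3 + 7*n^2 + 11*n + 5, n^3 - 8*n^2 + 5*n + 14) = n + 1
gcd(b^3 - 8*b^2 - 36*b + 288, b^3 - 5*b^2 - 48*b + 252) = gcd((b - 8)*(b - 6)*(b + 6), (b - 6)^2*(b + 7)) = b - 6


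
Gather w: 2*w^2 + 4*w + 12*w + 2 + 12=2*w^2 + 16*w + 14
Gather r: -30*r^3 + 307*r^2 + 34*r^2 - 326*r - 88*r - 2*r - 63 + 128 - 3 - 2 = -30*r^3 + 341*r^2 - 416*r + 60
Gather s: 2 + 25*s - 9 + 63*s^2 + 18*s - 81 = 63*s^2 + 43*s - 88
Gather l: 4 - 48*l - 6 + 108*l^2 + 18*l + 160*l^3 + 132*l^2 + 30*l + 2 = 160*l^3 + 240*l^2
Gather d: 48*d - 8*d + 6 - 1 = 40*d + 5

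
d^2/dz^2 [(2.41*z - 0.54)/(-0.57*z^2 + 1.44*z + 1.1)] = ((1.14*z - 1.44)*(2.28*z - 2.88)*(2.41*z - 0.54) + (8.2422*z - 7.5564)*(-0.57*z^2 + 1.44*z + 1.1))/(-0.57*z^2 + 1.44*z + 1.1)^3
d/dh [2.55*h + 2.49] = 2.55000000000000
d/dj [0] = 0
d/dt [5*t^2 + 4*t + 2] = 10*t + 4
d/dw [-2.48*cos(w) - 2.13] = 2.48*sin(w)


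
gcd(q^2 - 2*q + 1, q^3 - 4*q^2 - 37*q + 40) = q - 1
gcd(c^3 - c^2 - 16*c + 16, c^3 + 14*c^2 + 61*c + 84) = c + 4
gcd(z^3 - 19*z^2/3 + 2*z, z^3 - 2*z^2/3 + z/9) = z^2 - z/3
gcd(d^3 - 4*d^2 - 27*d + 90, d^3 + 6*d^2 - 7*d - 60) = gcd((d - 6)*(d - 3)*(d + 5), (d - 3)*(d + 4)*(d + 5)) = d^2 + 2*d - 15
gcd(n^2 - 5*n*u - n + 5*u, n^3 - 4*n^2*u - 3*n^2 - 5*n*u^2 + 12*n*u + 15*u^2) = -n + 5*u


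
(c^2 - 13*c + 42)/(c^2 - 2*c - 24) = (c - 7)/(c + 4)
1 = 1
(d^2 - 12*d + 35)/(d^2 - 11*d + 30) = (d - 7)/(d - 6)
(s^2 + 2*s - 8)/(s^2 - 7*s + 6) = (s^2 + 2*s - 8)/(s^2 - 7*s + 6)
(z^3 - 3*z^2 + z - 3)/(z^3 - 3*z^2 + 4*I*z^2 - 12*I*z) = (z^2 + 1)/(z*(z + 4*I))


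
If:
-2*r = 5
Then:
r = -5/2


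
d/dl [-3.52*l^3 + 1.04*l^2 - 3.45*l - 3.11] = -10.56*l^2 + 2.08*l - 3.45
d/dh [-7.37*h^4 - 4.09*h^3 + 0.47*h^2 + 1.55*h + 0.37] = -29.48*h^3 - 12.27*h^2 + 0.94*h + 1.55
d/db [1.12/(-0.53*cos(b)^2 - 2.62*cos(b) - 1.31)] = -(1.1872*cos(b) + 2.9344)*sin(b)/(0.53*cos(b)^2 + 2.62*cos(b) + 1.31)^2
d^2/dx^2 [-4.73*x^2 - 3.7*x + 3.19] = -9.46000000000000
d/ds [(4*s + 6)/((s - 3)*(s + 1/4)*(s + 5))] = 16*(-8*s^3 - 27*s^2 - 27*s + 72)/(16*s^6 + 72*s^5 - 383*s^4 - 1164*s^3 + 3094*s^2 + 1740*s + 225)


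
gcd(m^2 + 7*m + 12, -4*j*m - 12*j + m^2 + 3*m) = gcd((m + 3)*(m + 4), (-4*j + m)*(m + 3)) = m + 3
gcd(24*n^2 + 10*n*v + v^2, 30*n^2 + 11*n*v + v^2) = 6*n + v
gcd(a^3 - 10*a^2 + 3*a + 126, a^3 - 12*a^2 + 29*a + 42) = a^2 - 13*a + 42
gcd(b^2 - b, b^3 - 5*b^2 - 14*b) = b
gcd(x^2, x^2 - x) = x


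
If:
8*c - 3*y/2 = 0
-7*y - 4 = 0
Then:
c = -3/28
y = -4/7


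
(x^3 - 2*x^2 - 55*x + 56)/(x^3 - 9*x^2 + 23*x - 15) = (x^2 - x - 56)/(x^2 - 8*x + 15)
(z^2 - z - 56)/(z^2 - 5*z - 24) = (z + 7)/(z + 3)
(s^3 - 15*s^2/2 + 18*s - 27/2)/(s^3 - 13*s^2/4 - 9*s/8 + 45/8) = 4*(s - 3)/(4*s + 5)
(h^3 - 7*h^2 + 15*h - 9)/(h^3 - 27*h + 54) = (h - 1)/(h + 6)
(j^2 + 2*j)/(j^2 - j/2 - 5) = 2*j/(2*j - 5)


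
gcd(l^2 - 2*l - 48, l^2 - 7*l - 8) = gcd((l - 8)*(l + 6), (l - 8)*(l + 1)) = l - 8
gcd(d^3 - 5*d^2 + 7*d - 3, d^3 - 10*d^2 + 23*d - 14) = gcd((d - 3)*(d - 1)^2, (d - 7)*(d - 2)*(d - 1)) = d - 1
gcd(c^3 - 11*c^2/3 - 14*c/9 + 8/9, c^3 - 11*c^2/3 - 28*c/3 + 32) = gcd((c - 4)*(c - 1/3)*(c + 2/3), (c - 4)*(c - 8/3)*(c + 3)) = c - 4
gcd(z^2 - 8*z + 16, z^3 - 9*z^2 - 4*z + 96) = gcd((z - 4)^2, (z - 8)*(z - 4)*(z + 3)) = z - 4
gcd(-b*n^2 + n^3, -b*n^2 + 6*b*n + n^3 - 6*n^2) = b*n - n^2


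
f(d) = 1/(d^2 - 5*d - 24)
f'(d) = (5 - 2*d)/(d^2 - 5*d - 24)^2 = (5 - 2*d)/(-d^2 + 5*d + 24)^2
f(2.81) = -0.03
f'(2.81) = -0.00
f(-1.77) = -0.08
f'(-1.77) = 0.06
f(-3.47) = 0.19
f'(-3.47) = 0.41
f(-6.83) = 0.02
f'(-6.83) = 0.01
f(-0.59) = -0.05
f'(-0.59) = 0.01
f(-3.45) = 0.19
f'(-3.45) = 0.45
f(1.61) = -0.03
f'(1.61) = 0.00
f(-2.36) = -0.15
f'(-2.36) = 0.22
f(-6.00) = 0.02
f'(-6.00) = 0.01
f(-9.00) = 0.01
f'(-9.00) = 0.00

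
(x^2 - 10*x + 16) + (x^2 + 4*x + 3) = 2*x^2 - 6*x + 19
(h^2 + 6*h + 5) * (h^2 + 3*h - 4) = h^4 + 9*h^3 + 19*h^2 - 9*h - 20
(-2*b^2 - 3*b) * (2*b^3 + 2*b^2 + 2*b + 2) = -4*b^5 - 10*b^4 - 10*b^3 - 10*b^2 - 6*b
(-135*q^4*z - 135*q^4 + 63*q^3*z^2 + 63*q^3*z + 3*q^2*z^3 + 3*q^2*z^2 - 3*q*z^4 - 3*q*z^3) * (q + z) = -135*q^5*z - 135*q^5 - 72*q^4*z^2 - 72*q^4*z + 66*q^3*z^3 + 66*q^3*z^2 - 3*q*z^5 - 3*q*z^4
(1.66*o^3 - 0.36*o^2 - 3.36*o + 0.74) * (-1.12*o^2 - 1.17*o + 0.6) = -1.8592*o^5 - 1.539*o^4 + 5.1804*o^3 + 2.8864*o^2 - 2.8818*o + 0.444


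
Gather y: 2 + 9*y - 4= 9*y - 2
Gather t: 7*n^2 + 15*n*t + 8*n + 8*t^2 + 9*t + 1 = 7*n^2 + 8*n + 8*t^2 + t*(15*n + 9) + 1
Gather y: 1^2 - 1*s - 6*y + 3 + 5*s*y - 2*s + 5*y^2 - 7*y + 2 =-3*s + 5*y^2 + y*(5*s - 13) + 6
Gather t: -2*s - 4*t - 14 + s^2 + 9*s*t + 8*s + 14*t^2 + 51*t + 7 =s^2 + 6*s + 14*t^2 + t*(9*s + 47) - 7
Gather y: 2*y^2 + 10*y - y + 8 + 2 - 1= 2*y^2 + 9*y + 9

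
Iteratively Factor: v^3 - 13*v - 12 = (v + 1)*(v^2 - v - 12) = (v + 1)*(v + 3)*(v - 4)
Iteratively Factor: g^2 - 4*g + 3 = (g - 1)*(g - 3)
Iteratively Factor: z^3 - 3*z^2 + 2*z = (z - 2)*(z^2 - z) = (z - 2)*(z - 1)*(z)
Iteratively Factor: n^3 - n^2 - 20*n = (n)*(n^2 - n - 20) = n*(n - 5)*(n + 4)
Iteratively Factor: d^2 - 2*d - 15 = (d + 3)*(d - 5)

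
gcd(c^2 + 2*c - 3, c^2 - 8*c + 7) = c - 1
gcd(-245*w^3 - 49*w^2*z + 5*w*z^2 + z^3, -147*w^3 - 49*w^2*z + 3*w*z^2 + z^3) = -49*w^2 + z^2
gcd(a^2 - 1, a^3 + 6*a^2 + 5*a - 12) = a - 1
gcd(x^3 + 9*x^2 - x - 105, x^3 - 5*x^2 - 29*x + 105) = x^2 + 2*x - 15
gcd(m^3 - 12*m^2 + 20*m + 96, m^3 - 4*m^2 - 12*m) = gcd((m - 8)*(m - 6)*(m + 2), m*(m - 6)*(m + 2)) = m^2 - 4*m - 12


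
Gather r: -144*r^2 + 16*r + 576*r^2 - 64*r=432*r^2 - 48*r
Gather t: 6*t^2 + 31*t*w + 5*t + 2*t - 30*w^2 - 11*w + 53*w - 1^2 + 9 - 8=6*t^2 + t*(31*w + 7) - 30*w^2 + 42*w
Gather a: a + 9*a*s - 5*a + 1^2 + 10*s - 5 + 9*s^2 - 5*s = a*(9*s - 4) + 9*s^2 + 5*s - 4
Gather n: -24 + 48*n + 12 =48*n - 12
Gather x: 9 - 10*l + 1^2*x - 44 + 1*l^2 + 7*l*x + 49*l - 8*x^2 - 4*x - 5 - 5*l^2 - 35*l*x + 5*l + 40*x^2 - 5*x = -4*l^2 + 44*l + 32*x^2 + x*(-28*l - 8) - 40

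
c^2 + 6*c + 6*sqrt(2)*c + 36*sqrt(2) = (c + 6)*(c + 6*sqrt(2))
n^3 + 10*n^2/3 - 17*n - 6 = (n - 3)*(n + 1/3)*(n + 6)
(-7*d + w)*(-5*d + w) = 35*d^2 - 12*d*w + w^2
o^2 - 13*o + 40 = (o - 8)*(o - 5)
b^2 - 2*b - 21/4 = (b - 7/2)*(b + 3/2)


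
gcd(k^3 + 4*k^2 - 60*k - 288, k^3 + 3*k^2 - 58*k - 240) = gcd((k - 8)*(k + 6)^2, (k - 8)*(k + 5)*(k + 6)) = k^2 - 2*k - 48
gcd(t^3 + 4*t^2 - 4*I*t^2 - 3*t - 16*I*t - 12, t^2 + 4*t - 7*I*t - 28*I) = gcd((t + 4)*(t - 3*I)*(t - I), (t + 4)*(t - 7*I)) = t + 4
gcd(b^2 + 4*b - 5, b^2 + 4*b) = 1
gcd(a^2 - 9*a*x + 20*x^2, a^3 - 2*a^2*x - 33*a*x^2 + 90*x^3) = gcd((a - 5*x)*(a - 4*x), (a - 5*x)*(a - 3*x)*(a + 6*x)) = -a + 5*x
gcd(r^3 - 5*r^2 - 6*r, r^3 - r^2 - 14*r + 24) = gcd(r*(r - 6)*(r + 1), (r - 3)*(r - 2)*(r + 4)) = 1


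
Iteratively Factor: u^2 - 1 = (u + 1)*(u - 1)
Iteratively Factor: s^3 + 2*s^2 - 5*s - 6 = (s + 1)*(s^2 + s - 6) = (s + 1)*(s + 3)*(s - 2)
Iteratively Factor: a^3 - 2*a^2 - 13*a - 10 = (a + 1)*(a^2 - 3*a - 10) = (a + 1)*(a + 2)*(a - 5)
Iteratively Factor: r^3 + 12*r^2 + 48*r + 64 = (r + 4)*(r^2 + 8*r + 16) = (r + 4)^2*(r + 4)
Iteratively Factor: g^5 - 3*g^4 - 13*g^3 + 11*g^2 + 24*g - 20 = (g + 2)*(g^4 - 5*g^3 - 3*g^2 + 17*g - 10) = (g - 1)*(g + 2)*(g^3 - 4*g^2 - 7*g + 10) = (g - 1)^2*(g + 2)*(g^2 - 3*g - 10) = (g - 1)^2*(g + 2)^2*(g - 5)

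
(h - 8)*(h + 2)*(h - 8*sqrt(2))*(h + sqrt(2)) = h^4 - 7*sqrt(2)*h^3 - 6*h^3 - 32*h^2 + 42*sqrt(2)*h^2 + 96*h + 112*sqrt(2)*h + 256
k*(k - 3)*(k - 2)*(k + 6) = k^4 + k^3 - 24*k^2 + 36*k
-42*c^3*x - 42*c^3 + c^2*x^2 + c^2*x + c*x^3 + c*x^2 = (-6*c + x)*(7*c + x)*(c*x + c)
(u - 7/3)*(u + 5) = u^2 + 8*u/3 - 35/3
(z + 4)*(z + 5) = z^2 + 9*z + 20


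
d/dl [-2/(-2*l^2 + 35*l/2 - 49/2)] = 4*(35 - 8*l)/(4*l^2 - 35*l + 49)^2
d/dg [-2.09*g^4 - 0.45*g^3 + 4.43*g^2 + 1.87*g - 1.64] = -8.36*g^3 - 1.35*g^2 + 8.86*g + 1.87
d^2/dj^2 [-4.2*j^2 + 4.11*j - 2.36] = -8.40000000000000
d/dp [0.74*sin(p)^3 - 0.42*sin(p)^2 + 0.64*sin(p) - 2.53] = (2.22*sin(p)^2 - 0.84*sin(p) + 0.64)*cos(p)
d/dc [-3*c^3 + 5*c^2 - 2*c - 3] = -9*c^2 + 10*c - 2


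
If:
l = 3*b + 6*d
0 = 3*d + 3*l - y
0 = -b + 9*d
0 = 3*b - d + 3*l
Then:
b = 0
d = 0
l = 0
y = 0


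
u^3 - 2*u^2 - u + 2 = (u - 2)*(u - 1)*(u + 1)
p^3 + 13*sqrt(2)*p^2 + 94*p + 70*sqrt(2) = (p + sqrt(2))*(p + 5*sqrt(2))*(p + 7*sqrt(2))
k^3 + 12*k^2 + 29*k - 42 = (k - 1)*(k + 6)*(k + 7)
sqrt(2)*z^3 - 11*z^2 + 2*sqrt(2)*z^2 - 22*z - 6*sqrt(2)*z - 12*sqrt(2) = (z + 2)*(z - 6*sqrt(2))*(sqrt(2)*z + 1)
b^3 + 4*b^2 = b^2*(b + 4)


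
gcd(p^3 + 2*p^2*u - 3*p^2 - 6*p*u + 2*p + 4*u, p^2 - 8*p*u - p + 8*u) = p - 1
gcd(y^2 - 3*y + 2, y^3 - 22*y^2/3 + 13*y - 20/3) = y - 1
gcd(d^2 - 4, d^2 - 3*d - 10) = d + 2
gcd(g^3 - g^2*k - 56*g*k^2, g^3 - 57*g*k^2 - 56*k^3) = g^2 - g*k - 56*k^2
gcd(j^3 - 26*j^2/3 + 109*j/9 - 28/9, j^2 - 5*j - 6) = 1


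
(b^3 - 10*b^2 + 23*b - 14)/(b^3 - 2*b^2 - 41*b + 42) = (b - 2)/(b + 6)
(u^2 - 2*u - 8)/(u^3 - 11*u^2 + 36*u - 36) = (u^2 - 2*u - 8)/(u^3 - 11*u^2 + 36*u - 36)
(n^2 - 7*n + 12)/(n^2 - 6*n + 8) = (n - 3)/(n - 2)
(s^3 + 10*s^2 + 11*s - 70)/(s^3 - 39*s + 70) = (s + 5)/(s - 5)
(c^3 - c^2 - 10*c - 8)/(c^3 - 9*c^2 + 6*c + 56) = (c + 1)/(c - 7)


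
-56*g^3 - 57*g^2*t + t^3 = (-8*g + t)*(g + t)*(7*g + t)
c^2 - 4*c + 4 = (c - 2)^2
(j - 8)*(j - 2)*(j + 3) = j^3 - 7*j^2 - 14*j + 48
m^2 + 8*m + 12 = (m + 2)*(m + 6)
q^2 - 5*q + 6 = (q - 3)*(q - 2)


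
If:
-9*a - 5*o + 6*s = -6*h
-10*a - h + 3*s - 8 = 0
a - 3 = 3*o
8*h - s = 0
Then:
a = -1641/884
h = -203/442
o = -1431/884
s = -812/221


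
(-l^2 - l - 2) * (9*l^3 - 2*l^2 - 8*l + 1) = -9*l^5 - 7*l^4 - 8*l^3 + 11*l^2 + 15*l - 2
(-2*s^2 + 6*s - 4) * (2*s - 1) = -4*s^3 + 14*s^2 - 14*s + 4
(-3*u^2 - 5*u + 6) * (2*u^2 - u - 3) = -6*u^4 - 7*u^3 + 26*u^2 + 9*u - 18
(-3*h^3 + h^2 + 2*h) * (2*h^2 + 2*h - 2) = -6*h^5 - 4*h^4 + 12*h^3 + 2*h^2 - 4*h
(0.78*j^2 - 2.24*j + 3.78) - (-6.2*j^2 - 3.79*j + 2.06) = 6.98*j^2 + 1.55*j + 1.72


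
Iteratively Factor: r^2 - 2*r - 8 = (r + 2)*(r - 4)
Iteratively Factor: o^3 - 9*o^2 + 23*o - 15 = (o - 3)*(o^2 - 6*o + 5) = (o - 3)*(o - 1)*(o - 5)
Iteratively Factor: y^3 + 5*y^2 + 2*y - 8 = (y + 4)*(y^2 + y - 2) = (y + 2)*(y + 4)*(y - 1)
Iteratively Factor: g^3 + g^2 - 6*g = (g + 3)*(g^2 - 2*g) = (g - 2)*(g + 3)*(g)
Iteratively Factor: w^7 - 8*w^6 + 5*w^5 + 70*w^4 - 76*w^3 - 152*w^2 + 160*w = (w - 4)*(w^6 - 4*w^5 - 11*w^4 + 26*w^3 + 28*w^2 - 40*w) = (w - 4)*(w - 1)*(w^5 - 3*w^4 - 14*w^3 + 12*w^2 + 40*w) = (w - 5)*(w - 4)*(w - 1)*(w^4 + 2*w^3 - 4*w^2 - 8*w) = (w - 5)*(w - 4)*(w - 1)*(w + 2)*(w^3 - 4*w) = w*(w - 5)*(w - 4)*(w - 1)*(w + 2)*(w^2 - 4) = w*(w - 5)*(w - 4)*(w - 1)*(w + 2)^2*(w - 2)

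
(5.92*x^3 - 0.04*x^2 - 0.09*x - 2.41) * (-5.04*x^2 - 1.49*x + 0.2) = -29.8368*x^5 - 8.6192*x^4 + 1.6972*x^3 + 12.2725*x^2 + 3.5729*x - 0.482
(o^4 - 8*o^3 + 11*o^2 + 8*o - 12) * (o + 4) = o^5 - 4*o^4 - 21*o^3 + 52*o^2 + 20*o - 48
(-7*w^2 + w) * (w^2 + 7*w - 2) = -7*w^4 - 48*w^3 + 21*w^2 - 2*w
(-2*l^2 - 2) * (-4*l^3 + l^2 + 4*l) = 8*l^5 - 2*l^4 - 2*l^2 - 8*l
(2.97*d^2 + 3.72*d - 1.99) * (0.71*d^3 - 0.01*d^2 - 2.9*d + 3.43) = 2.1087*d^5 + 2.6115*d^4 - 10.0631*d^3 - 0.581*d^2 + 18.5306*d - 6.8257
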